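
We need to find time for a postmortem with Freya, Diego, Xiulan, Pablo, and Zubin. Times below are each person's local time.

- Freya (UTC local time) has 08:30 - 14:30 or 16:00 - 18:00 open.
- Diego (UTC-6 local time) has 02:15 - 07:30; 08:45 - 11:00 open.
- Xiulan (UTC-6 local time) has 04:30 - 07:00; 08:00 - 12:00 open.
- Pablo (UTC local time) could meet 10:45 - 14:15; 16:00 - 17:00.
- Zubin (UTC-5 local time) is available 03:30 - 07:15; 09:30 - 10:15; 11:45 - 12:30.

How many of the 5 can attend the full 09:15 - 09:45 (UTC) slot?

Freya in UTC: 08:30-14:30, 16:00-18:00.
Diego in UTC: 08:15-13:30, 14:45-17:00 (add 6h to convert from UTC-6).
Xiulan in UTC: 10:30-13:00, 14:00-18:00 (add 6h to convert from UTC-6).
Pablo in UTC: 10:45-14:15, 16:00-17:00.
Zubin in UTC: 08:30-12:15, 14:30-15:15, 16:45-17:30 (add 5h to convert from UTC-5).
Freya, Diego, and Zubin can make the full 09:15-09:45 slot — that's 3.

3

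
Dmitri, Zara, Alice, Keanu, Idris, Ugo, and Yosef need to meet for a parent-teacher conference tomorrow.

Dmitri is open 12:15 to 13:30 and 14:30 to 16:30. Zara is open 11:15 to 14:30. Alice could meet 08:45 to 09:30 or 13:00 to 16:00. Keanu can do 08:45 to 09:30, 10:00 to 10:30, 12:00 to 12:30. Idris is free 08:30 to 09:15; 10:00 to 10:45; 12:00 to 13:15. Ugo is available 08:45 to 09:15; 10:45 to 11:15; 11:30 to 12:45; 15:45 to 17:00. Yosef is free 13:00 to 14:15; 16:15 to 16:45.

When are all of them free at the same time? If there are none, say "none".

none

Dmitri ∩ Zara: 12:15-13:30.
Dmitri ∩ Zara ∩ Alice: 13:00-13:30.
Dmitri ∩ Zara ∩ Alice ∩ Keanu: ∅.
Dmitri ∩ Zara ∩ Alice ∩ Keanu ∩ Idris: ∅.
Dmitri ∩ Zara ∩ Alice ∩ Keanu ∩ Idris ∩ Ugo: ∅.
Dmitri ∩ Zara ∩ Alice ∩ Keanu ∩ Idris ∩ Ugo ∩ Yosef: ∅.
There is no time when everyone is free.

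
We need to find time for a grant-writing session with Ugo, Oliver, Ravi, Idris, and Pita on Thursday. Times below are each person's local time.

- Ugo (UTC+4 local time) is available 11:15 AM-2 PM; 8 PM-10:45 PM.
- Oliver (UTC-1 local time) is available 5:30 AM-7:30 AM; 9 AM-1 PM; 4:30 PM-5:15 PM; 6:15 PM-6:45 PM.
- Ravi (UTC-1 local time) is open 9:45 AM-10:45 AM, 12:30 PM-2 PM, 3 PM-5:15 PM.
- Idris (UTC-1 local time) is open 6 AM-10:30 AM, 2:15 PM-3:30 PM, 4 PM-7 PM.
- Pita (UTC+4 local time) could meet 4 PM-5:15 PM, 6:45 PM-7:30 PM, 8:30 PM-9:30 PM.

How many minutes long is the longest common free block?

Ugo in UTC: 07:15-10:00, 16:00-18:45 (subtract 4h to convert from UTC+4).
Oliver in UTC: 06:30-08:30, 10:00-14:00, 17:30-18:15, 19:15-19:45 (add 1h to convert from UTC-1).
Ravi in UTC: 10:45-11:45, 13:30-15:00, 16:00-18:15 (add 1h to convert from UTC-1).
Idris in UTC: 07:00-11:30, 15:15-16:30, 17:00-20:00 (add 1h to convert from UTC-1).
Pita in UTC: 12:00-13:15, 14:45-15:30, 16:30-17:30 (subtract 4h to convert from UTC+4).
Ugo ∩ Oliver: 07:15-08:30, 17:30-18:15.
Ugo ∩ Oliver ∩ Ravi: 17:30-18:15.
Ugo ∩ Oliver ∩ Ravi ∩ Idris: 17:30-18:15.
Ugo ∩ Oliver ∩ Ravi ∩ Idris ∩ Pita: ∅.
There is no time when everyone is free.
No common window exists, so the longest block is 0 minutes.

0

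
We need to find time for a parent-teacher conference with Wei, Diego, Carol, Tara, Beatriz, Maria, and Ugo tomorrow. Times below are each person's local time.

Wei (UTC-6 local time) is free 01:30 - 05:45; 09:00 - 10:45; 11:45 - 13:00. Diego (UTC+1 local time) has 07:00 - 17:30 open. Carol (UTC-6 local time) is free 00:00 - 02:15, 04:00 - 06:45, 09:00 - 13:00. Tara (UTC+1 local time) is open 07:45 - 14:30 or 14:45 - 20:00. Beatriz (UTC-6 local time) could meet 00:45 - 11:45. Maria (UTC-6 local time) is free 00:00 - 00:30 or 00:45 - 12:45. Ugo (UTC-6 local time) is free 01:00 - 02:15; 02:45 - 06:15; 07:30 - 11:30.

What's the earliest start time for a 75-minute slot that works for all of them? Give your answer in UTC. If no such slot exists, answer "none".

Wei in UTC: 07:30-11:45, 15:00-16:45, 17:45-19:00 (add 6h to convert from UTC-6).
Diego in UTC: 06:00-16:30 (subtract 1h to convert from UTC+1).
Carol in UTC: 06:00-08:15, 10:00-12:45, 15:00-19:00 (add 6h to convert from UTC-6).
Tara in UTC: 06:45-13:30, 13:45-19:00 (subtract 1h to convert from UTC+1).
Beatriz in UTC: 06:45-17:45 (add 6h to convert from UTC-6).
Maria in UTC: 06:00-06:30, 06:45-18:45 (add 6h to convert from UTC-6).
Ugo in UTC: 07:00-08:15, 08:45-12:15, 13:30-17:30 (add 6h to convert from UTC-6).
Wei ∩ Diego: 07:30-11:45, 15:00-16:30.
Wei ∩ Diego ∩ Carol: 07:30-08:15, 10:00-11:45, 15:00-16:30.
Wei ∩ Diego ∩ Carol ∩ Tara: 07:30-08:15, 10:00-11:45, 15:00-16:30.
Wei ∩ Diego ∩ Carol ∩ Tara ∩ Beatriz: 07:30-08:15, 10:00-11:45, 15:00-16:30.
Wei ∩ Diego ∩ Carol ∩ Tara ∩ Beatriz ∩ Maria: 07:30-08:15, 10:00-11:45, 15:00-16:30.
Wei ∩ Diego ∩ Carol ∩ Tara ∩ Beatriz ∩ Maria ∩ Ugo: 07:30-08:15, 10:00-11:45, 15:00-16:30.
The first common window of at least 75 minutes is 10:00-11:45, so the earliest start is 10:00.

10:00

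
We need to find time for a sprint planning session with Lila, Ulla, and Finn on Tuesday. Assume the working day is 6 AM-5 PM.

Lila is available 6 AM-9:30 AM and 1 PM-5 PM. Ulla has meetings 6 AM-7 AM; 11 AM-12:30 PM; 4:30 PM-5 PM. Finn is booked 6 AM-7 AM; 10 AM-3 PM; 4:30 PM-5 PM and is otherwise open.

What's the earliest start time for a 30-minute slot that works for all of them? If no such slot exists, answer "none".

07:00

Lila free: 06:00-09:30, 13:00-17:00.
Ulla free: 07:00-11:00, 12:30-16:30 (invert busy blocks within the working day).
Finn free: 07:00-10:00, 15:00-16:30 (invert busy blocks within the working day).
Lila ∩ Ulla: 07:00-09:30, 13:00-16:30.
Lila ∩ Ulla ∩ Finn: 07:00-09:30, 15:00-16:30.
The first common window of at least 30 minutes is 07:00-09:30, so the earliest start is 07:00.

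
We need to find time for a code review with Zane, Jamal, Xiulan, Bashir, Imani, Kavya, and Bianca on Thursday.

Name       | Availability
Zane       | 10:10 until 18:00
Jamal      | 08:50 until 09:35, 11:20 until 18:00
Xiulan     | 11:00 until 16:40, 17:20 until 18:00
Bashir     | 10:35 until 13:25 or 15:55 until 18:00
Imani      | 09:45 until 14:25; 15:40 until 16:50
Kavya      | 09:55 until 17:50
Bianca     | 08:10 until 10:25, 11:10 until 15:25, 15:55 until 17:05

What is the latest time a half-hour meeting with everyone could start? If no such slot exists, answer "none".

Zane ∩ Jamal: 11:20-18:00.
Zane ∩ Jamal ∩ Xiulan: 11:20-16:40, 17:20-18:00.
Zane ∩ Jamal ∩ Xiulan ∩ Bashir: 11:20-13:25, 15:55-16:40, 17:20-18:00.
Zane ∩ Jamal ∩ Xiulan ∩ Bashir ∩ Imani: 11:20-13:25, 15:55-16:40.
Zane ∩ Jamal ∩ Xiulan ∩ Bashir ∩ Imani ∩ Kavya: 11:20-13:25, 15:55-16:40.
Zane ∩ Jamal ∩ Xiulan ∩ Bashir ∩ Imani ∩ Kavya ∩ Bianca: 11:20-13:25, 15:55-16:40.
The last common window of at least 30 minutes is 15:55-16:40; a 30-minute meeting can start as late as 16:10 and still end by 16:40.

16:10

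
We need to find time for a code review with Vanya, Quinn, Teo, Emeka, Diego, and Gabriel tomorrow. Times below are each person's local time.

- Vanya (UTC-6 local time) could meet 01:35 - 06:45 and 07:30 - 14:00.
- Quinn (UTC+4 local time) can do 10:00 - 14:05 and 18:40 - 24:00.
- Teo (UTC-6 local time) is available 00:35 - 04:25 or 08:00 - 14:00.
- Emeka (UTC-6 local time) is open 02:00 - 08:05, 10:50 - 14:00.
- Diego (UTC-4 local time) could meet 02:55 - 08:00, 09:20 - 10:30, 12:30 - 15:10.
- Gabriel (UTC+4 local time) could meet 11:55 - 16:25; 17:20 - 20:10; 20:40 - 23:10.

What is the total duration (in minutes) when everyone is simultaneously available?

Vanya in UTC: 07:35-12:45, 13:30-20:00 (add 6h to convert from UTC-6).
Quinn in UTC: 06:00-10:05, 14:40-20:00 (subtract 4h to convert from UTC+4).
Teo in UTC: 06:35-10:25, 14:00-20:00 (add 6h to convert from UTC-6).
Emeka in UTC: 08:00-14:05, 16:50-20:00 (add 6h to convert from UTC-6).
Diego in UTC: 06:55-12:00, 13:20-14:30, 16:30-19:10 (add 4h to convert from UTC-4).
Gabriel in UTC: 07:55-12:25, 13:20-16:10, 16:40-19:10 (subtract 4h to convert from UTC+4).
Vanya ∩ Quinn: 07:35-10:05, 14:40-20:00.
Vanya ∩ Quinn ∩ Teo: 07:35-10:05, 14:40-20:00.
Vanya ∩ Quinn ∩ Teo ∩ Emeka: 08:00-10:05, 16:50-20:00.
Vanya ∩ Quinn ∩ Teo ∩ Emeka ∩ Diego: 08:00-10:05, 16:50-19:10.
Vanya ∩ Quinn ∩ Teo ∩ Emeka ∩ Diego ∩ Gabriel: 08:00-10:05, 16:50-19:10.
So the common availability across everyone is 08:00-10:05, 16:50-19:10.
Summing the common windows: 125 + 140 = 265 minutes.

265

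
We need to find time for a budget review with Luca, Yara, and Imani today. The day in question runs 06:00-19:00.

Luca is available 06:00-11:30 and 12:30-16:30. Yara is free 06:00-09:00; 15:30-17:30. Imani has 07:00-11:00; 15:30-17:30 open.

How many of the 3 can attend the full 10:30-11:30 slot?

1

Luca can make the full 10:30-11:30 slot — that's 1.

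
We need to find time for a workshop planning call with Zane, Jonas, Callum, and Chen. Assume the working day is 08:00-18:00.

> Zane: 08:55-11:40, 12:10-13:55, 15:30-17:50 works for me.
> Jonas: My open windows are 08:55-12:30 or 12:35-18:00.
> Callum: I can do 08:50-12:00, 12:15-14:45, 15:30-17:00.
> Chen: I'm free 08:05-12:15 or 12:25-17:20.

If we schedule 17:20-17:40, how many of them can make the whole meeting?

Zane and Jonas can make the full 17:20-17:40 slot — that's 2.

2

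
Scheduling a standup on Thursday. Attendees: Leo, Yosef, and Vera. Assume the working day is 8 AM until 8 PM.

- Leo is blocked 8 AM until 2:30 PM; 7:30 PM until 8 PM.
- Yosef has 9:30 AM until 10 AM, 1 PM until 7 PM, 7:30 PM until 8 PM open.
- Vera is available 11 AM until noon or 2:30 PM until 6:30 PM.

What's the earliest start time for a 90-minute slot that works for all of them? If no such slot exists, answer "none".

14:30

Leo free: 14:30-19:30 (invert busy blocks within the working day).
Yosef free: 09:30-10:00, 13:00-19:00, 19:30-20:00.
Vera free: 11:00-12:00, 14:30-18:30.
Leo ∩ Yosef: 14:30-19:00.
Leo ∩ Yosef ∩ Vera: 14:30-18:30.
Those are the intersection windows.
The first common window of at least 90 minutes is 14:30-18:30, so the earliest start is 14:30.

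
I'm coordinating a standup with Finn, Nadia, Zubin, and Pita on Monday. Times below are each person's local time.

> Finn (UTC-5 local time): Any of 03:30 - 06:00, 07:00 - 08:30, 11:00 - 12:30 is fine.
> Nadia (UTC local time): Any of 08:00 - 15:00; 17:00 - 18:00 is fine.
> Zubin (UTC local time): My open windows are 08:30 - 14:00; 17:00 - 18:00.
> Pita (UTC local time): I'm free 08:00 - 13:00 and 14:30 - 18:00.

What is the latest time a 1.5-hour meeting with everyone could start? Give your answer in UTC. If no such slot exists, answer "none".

09:30

Finn in UTC: 08:30-11:00, 12:00-13:30, 16:00-17:30 (add 5h to convert from UTC-5).
Nadia in UTC: 08:00-15:00, 17:00-18:00.
Zubin in UTC: 08:30-14:00, 17:00-18:00.
Pita in UTC: 08:00-13:00, 14:30-18:00.
Finn ∩ Nadia: 08:30-11:00, 12:00-13:30, 17:00-17:30.
Finn ∩ Nadia ∩ Zubin: 08:30-11:00, 12:00-13:30, 17:00-17:30.
Finn ∩ Nadia ∩ Zubin ∩ Pita: 08:30-11:00, 12:00-13:00, 17:00-17:30.
The last common window of at least 90 minutes is 08:30-11:00; a 90-minute meeting can start as late as 09:30 and still end by 11:00.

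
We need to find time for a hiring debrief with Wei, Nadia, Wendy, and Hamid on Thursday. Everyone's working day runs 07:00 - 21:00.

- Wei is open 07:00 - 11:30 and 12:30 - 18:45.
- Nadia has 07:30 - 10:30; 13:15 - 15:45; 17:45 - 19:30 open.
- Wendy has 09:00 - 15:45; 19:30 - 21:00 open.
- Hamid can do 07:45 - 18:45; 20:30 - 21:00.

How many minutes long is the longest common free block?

150

Wei ∩ Nadia: 07:30-10:30, 13:15-15:45, 17:45-18:45.
Wei ∩ Nadia ∩ Wendy: 09:00-10:30, 13:15-15:45.
Wei ∩ Nadia ∩ Wendy ∩ Hamid: 09:00-10:30, 13:15-15:45.
So the common availability across everyone is 09:00-10:30, 13:15-15:45.
The longest is 13:15-15:45 at 150 minutes.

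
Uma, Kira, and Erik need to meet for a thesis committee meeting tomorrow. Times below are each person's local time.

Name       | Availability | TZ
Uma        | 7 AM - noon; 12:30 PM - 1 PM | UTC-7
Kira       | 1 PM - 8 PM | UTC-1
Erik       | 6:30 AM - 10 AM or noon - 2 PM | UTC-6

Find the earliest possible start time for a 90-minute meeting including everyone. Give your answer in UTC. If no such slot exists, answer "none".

14:00

Uma in UTC: 14:00-19:00, 19:30-20:00 (add 7h to convert from UTC-7).
Kira in UTC: 14:00-21:00 (add 1h to convert from UTC-1).
Erik in UTC: 12:30-16:00, 18:00-20:00 (add 6h to convert from UTC-6).
Uma ∩ Kira: 14:00-19:00, 19:30-20:00.
Uma ∩ Kira ∩ Erik: 14:00-16:00, 18:00-19:00, 19:30-20:00.
The first common window of at least 90 minutes is 14:00-16:00, so the earliest start is 14:00.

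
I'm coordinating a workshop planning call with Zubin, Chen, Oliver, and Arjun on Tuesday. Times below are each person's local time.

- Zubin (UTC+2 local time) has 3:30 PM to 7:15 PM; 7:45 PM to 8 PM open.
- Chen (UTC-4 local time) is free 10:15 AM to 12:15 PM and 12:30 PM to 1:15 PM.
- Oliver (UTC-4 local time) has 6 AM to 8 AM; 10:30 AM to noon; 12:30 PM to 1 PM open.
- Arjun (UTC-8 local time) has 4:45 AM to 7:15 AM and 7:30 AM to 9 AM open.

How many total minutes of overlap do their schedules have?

Zubin in UTC: 13:30-17:15, 17:45-18:00 (subtract 2h to convert from UTC+2).
Chen in UTC: 14:15-16:15, 16:30-17:15 (add 4h to convert from UTC-4).
Oliver in UTC: 10:00-12:00, 14:30-16:00, 16:30-17:00 (add 4h to convert from UTC-4).
Arjun in UTC: 12:45-15:15, 15:30-17:00 (add 8h to convert from UTC-8).
Zubin ∩ Chen: 14:15-16:15, 16:30-17:15.
Zubin ∩ Chen ∩ Oliver: 14:30-16:00, 16:30-17:00.
Zubin ∩ Chen ∩ Oliver ∩ Arjun: 14:30-15:15, 15:30-16:00, 16:30-17:00.
Summing the common windows: 45 + 30 + 30 = 105 minutes.

105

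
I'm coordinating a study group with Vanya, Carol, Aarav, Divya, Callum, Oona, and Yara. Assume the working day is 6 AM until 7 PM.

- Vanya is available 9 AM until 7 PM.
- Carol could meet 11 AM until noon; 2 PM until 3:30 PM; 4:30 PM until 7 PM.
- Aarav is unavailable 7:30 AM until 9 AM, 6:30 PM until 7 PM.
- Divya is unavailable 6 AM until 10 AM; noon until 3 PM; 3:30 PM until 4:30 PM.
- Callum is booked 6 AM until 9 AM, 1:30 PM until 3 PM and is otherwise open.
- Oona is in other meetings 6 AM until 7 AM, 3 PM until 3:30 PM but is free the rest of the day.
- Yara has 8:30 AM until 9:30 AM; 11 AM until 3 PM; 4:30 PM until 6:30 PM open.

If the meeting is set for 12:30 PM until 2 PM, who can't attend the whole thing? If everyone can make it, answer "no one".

Vanya free: 09:00-19:00.
Carol free: 11:00-12:00, 14:00-15:30, 16:30-19:00.
Aarav free: 06:00-07:30, 09:00-18:30 (invert busy blocks within the working day).
Divya free: 10:00-12:00, 15:00-15:30, 16:30-19:00 (invert busy blocks within the working day).
Callum free: 09:00-13:30, 15:00-19:00 (invert busy blocks within the working day).
Oona free: 07:00-15:00, 15:30-19:00 (invert busy blocks within the working day).
Yara free: 08:30-09:30, 11:00-15:00, 16:30-18:30.
Vanya: free for 12:30-14:00. Carol: not fully free for 12:30-14:00. Aarav: free for 12:30-14:00. Divya: not fully free for 12:30-14:00. Callum: not fully free for 12:30-14:00. Oona: free for 12:30-14:00. Yara: free for 12:30-14:00.

Callum, Carol, Divya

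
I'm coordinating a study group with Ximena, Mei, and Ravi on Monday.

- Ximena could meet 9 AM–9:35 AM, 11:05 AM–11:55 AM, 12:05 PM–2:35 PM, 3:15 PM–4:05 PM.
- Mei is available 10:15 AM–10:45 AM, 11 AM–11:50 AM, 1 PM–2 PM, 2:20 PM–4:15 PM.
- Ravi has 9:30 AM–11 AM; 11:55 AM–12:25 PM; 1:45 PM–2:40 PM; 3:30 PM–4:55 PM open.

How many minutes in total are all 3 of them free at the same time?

Ximena ∩ Mei: 11:05-11:50, 13:00-14:00, 14:20-14:35, 15:15-16:05.
Ximena ∩ Mei ∩ Ravi: 13:45-14:00, 14:20-14:35, 15:30-16:05.
Summing the common windows: 15 + 15 + 35 = 65 minutes.

65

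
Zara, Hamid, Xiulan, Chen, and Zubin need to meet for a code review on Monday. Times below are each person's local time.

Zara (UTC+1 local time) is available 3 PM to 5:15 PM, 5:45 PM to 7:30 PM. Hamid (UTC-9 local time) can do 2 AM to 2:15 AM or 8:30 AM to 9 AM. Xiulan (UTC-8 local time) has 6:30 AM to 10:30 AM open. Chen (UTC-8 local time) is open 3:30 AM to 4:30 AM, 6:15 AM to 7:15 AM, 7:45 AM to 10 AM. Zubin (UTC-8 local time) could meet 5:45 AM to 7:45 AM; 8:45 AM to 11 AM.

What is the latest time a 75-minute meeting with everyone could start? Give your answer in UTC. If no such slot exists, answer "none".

none

Zara in UTC: 14:00-16:15, 16:45-18:30 (subtract 1h to convert from UTC+1).
Hamid in UTC: 11:00-11:15, 17:30-18:00 (add 9h to convert from UTC-9).
Xiulan in UTC: 14:30-18:30 (add 8h to convert from UTC-8).
Chen in UTC: 11:30-12:30, 14:15-15:15, 15:45-18:00 (add 8h to convert from UTC-8).
Zubin in UTC: 13:45-15:45, 16:45-19:00 (add 8h to convert from UTC-8).
Zara ∩ Hamid: 17:30-18:00.
Zara ∩ Hamid ∩ Xiulan: 17:30-18:00.
Zara ∩ Hamid ∩ Xiulan ∩ Chen: 17:30-18:00.
Zara ∩ Hamid ∩ Xiulan ∩ Chen ∩ Zubin: 17:30-18:00.
No common window is at least 75 minutes long.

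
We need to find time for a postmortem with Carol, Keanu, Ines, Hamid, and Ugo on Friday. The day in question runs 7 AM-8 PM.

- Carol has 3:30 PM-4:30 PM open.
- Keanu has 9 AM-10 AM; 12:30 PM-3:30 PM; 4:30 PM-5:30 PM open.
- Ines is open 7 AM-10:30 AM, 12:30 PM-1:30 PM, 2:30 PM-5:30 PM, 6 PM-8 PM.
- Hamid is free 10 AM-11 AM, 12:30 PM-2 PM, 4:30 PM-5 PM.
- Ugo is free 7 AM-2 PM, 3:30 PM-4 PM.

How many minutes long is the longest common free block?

Carol ∩ Keanu: ∅.
Carol ∩ Keanu ∩ Ines: ∅.
Carol ∩ Keanu ∩ Ines ∩ Hamid: ∅.
Carol ∩ Keanu ∩ Ines ∩ Hamid ∩ Ugo: ∅.
There is no time when everyone is free.
No common window exists, so the longest block is 0 minutes.

0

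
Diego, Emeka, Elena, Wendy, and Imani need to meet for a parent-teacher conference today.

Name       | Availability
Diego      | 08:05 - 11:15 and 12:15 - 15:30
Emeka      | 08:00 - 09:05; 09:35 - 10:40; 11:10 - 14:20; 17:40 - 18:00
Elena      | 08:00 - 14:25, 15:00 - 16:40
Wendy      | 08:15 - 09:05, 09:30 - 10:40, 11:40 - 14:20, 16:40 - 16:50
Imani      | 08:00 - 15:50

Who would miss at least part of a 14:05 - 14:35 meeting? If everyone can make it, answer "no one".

Diego: free for 14:05-14:35. Emeka: not fully free for 14:05-14:35. Elena: not fully free for 14:05-14:35. Wendy: not fully free for 14:05-14:35. Imani: free for 14:05-14:35.

Elena, Emeka, Wendy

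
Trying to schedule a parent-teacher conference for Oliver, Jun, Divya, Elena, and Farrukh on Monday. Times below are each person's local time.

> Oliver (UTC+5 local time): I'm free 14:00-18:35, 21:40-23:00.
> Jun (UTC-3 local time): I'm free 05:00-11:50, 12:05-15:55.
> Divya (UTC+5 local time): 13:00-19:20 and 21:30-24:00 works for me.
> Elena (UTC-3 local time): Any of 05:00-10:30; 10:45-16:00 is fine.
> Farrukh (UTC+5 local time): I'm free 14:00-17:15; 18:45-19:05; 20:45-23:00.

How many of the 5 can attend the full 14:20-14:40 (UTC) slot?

Oliver in UTC: 09:00-13:35, 16:40-18:00 (subtract 5h to convert from UTC+5).
Jun in UTC: 08:00-14:50, 15:05-18:55 (add 3h to convert from UTC-3).
Divya in UTC: 08:00-14:20, 16:30-19:00 (subtract 5h to convert from UTC+5).
Elena in UTC: 08:00-13:30, 13:45-19:00 (add 3h to convert from UTC-3).
Farrukh in UTC: 09:00-12:15, 13:45-14:05, 15:45-18:00 (subtract 5h to convert from UTC+5).
Jun and Elena can make the full 14:20-14:40 slot — that's 2.

2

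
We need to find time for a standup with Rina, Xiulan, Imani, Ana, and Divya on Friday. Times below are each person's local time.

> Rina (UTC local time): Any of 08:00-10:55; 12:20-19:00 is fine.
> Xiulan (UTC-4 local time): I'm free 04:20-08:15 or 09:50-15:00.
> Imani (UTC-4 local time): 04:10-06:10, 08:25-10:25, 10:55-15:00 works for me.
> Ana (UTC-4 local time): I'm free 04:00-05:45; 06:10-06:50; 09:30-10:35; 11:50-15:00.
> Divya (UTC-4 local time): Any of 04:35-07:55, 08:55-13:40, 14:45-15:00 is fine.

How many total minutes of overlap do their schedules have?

Rina in UTC: 08:00-10:55, 12:20-19:00.
Xiulan in UTC: 08:20-12:15, 13:50-19:00 (add 4h to convert from UTC-4).
Imani in UTC: 08:10-10:10, 12:25-14:25, 14:55-19:00 (add 4h to convert from UTC-4).
Ana in UTC: 08:00-09:45, 10:10-10:50, 13:30-14:35, 15:50-19:00 (add 4h to convert from UTC-4).
Divya in UTC: 08:35-11:55, 12:55-17:40, 18:45-19:00 (add 4h to convert from UTC-4).
Rina ∩ Xiulan: 08:20-10:55, 13:50-19:00.
Rina ∩ Xiulan ∩ Imani: 08:20-10:10, 13:50-14:25, 14:55-19:00.
Rina ∩ Xiulan ∩ Imani ∩ Ana: 08:20-09:45, 13:50-14:25, 15:50-19:00.
Rina ∩ Xiulan ∩ Imani ∩ Ana ∩ Divya: 08:35-09:45, 13:50-14:25, 15:50-17:40, 18:45-19:00.
Summing the common windows: 70 + 35 + 110 + 15 = 230 minutes.

230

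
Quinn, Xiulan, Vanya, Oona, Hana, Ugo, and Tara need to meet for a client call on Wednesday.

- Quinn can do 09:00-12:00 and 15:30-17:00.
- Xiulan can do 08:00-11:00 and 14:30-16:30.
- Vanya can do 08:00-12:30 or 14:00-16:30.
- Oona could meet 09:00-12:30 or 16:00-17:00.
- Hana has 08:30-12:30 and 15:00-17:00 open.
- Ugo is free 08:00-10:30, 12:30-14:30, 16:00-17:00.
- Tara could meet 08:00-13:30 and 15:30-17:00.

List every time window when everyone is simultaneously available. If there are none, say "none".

09:00-10:30, 16:00-16:30

Quinn ∩ Xiulan: 09:00-11:00, 15:30-16:30.
Quinn ∩ Xiulan ∩ Vanya: 09:00-11:00, 15:30-16:30.
Quinn ∩ Xiulan ∩ Vanya ∩ Oona: 09:00-11:00, 16:00-16:30.
Quinn ∩ Xiulan ∩ Vanya ∩ Oona ∩ Hana: 09:00-11:00, 16:00-16:30.
Quinn ∩ Xiulan ∩ Vanya ∩ Oona ∩ Hana ∩ Ugo: 09:00-10:30, 16:00-16:30.
Quinn ∩ Xiulan ∩ Vanya ∩ Oona ∩ Hana ∩ Ugo ∩ Tara: 09:00-10:30, 16:00-16:30.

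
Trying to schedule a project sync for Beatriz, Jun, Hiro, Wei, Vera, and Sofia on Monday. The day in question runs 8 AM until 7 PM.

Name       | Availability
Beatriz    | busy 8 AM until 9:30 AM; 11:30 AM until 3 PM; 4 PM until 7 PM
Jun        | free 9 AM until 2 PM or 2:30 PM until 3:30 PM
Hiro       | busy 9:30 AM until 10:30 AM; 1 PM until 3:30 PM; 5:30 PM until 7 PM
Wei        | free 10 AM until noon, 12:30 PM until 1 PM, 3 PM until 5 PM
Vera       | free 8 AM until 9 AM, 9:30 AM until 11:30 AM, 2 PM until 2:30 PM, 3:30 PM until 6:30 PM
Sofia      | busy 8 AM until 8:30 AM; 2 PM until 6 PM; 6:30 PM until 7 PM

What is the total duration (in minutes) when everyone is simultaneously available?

Beatriz free: 09:30-11:30, 15:00-16:00 (invert busy blocks within the working day).
Jun free: 09:00-14:00, 14:30-15:30.
Hiro free: 08:00-09:30, 10:30-13:00, 15:30-17:30 (invert busy blocks within the working day).
Wei free: 10:00-12:00, 12:30-13:00, 15:00-17:00.
Vera free: 08:00-09:00, 09:30-11:30, 14:00-14:30, 15:30-18:30.
Sofia free: 08:30-14:00, 18:00-18:30 (invert busy blocks within the working day).
Beatriz ∩ Jun: 09:30-11:30, 15:00-15:30.
Beatriz ∩ Jun ∩ Hiro: 10:30-11:30.
Beatriz ∩ Jun ∩ Hiro ∩ Wei: 10:30-11:30.
Beatriz ∩ Jun ∩ Hiro ∩ Wei ∩ Vera: 10:30-11:30.
Beatriz ∩ Jun ∩ Hiro ∩ Wei ∩ Vera ∩ Sofia: 10:30-11:30.
That's a single block of 60 minutes.

60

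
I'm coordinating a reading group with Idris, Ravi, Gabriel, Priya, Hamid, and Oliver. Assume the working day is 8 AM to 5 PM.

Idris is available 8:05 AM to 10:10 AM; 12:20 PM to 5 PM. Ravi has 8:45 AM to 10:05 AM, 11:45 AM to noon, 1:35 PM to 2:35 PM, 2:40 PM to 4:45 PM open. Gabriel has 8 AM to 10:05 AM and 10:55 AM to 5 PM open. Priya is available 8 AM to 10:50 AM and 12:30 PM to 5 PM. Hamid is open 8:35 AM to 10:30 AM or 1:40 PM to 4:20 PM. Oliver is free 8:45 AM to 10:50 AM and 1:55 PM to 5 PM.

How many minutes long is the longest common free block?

100

Idris ∩ Ravi: 08:45-10:05, 13:35-14:35, 14:40-16:45.
Idris ∩ Ravi ∩ Gabriel: 08:45-10:05, 13:35-14:35, 14:40-16:45.
Idris ∩ Ravi ∩ Gabriel ∩ Priya: 08:45-10:05, 13:35-14:35, 14:40-16:45.
Idris ∩ Ravi ∩ Gabriel ∩ Priya ∩ Hamid: 08:45-10:05, 13:40-14:35, 14:40-16:20.
Idris ∩ Ravi ∩ Gabriel ∩ Priya ∩ Hamid ∩ Oliver: 08:45-10:05, 13:55-14:35, 14:40-16:20.
The longest is 14:40-16:20 at 100 minutes.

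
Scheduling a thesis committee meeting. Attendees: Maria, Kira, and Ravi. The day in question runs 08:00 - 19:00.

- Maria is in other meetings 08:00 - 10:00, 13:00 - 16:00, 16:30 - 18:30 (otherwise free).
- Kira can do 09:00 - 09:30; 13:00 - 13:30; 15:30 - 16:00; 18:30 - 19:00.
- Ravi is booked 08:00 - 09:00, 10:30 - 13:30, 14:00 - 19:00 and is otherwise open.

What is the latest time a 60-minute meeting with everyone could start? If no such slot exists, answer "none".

none

Maria free: 10:00-13:00, 16:00-16:30, 18:30-19:00 (invert busy blocks within the working day).
Kira free: 09:00-09:30, 13:00-13:30, 15:30-16:00, 18:30-19:00.
Ravi free: 09:00-10:30, 13:30-14:00 (invert busy blocks within the working day).
Maria ∩ Kira: 18:30-19:00.
Maria ∩ Kira ∩ Ravi: ∅.
There is no time when everyone is free.
No common window is at least 60 minutes long.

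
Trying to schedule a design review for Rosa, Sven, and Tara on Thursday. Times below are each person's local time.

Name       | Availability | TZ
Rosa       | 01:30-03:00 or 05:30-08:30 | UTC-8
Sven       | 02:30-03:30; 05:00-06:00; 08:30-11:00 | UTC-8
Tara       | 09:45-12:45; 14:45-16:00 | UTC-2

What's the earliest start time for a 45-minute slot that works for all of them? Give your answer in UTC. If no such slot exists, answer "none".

none

Rosa in UTC: 09:30-11:00, 13:30-16:30 (add 8h to convert from UTC-8).
Sven in UTC: 10:30-11:30, 13:00-14:00, 16:30-19:00 (add 8h to convert from UTC-8).
Tara in UTC: 11:45-14:45, 16:45-18:00 (add 2h to convert from UTC-2).
Rosa ∩ Sven: 10:30-11:00, 13:30-14:00.
Rosa ∩ Sven ∩ Tara: 13:30-14:00.
Those are the intersection windows.
No common window is at least 45 minutes long.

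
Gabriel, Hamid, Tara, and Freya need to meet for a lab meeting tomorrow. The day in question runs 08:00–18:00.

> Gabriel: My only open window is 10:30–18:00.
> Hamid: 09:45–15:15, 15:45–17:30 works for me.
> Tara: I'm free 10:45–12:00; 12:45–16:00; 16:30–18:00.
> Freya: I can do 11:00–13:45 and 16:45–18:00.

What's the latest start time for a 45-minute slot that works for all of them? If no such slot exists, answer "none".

Gabriel ∩ Hamid: 10:30-15:15, 15:45-17:30.
Gabriel ∩ Hamid ∩ Tara: 10:45-12:00, 12:45-15:15, 15:45-16:00, 16:30-17:30.
Gabriel ∩ Hamid ∩ Tara ∩ Freya: 11:00-12:00, 12:45-13:45, 16:45-17:30.
The last common window of at least 45 minutes is 16:45-17:30; a 45-minute meeting can start as late as 16:45 and still end by 17:30.

16:45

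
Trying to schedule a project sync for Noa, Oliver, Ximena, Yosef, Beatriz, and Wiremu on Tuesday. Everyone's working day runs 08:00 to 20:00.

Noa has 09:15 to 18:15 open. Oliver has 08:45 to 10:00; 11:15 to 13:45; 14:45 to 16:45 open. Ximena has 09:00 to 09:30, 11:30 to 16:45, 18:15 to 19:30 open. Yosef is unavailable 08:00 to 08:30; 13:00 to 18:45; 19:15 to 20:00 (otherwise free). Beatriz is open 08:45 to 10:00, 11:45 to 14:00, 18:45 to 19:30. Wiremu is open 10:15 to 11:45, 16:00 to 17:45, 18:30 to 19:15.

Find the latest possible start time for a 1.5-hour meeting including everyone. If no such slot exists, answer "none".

Noa free: 09:15-18:15.
Oliver free: 08:45-10:00, 11:15-13:45, 14:45-16:45.
Ximena free: 09:00-09:30, 11:30-16:45, 18:15-19:30.
Yosef free: 08:30-13:00, 18:45-19:15 (invert busy blocks within the working day).
Beatriz free: 08:45-10:00, 11:45-14:00, 18:45-19:30.
Wiremu free: 10:15-11:45, 16:00-17:45, 18:30-19:15.
Noa ∩ Oliver: 09:15-10:00, 11:15-13:45, 14:45-16:45.
Noa ∩ Oliver ∩ Ximena: 09:15-09:30, 11:30-13:45, 14:45-16:45.
Noa ∩ Oliver ∩ Ximena ∩ Yosef: 09:15-09:30, 11:30-13:00.
Noa ∩ Oliver ∩ Ximena ∩ Yosef ∩ Beatriz: 09:15-09:30, 11:45-13:00.
Noa ∩ Oliver ∩ Ximena ∩ Yosef ∩ Beatriz ∩ Wiremu: ∅.
There is no time when everyone is free.
No common window is at least 90 minutes long.

none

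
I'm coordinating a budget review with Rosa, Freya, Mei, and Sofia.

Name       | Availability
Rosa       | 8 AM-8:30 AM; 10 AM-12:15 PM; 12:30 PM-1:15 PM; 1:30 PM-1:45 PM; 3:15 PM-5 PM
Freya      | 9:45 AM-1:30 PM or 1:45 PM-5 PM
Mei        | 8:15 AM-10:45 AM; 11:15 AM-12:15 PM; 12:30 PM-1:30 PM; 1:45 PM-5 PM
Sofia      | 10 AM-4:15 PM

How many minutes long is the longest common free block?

Rosa ∩ Freya: 10:00-12:15, 12:30-13:15, 15:15-17:00.
Rosa ∩ Freya ∩ Mei: 10:00-10:45, 11:15-12:15, 12:30-13:15, 15:15-17:00.
Rosa ∩ Freya ∩ Mei ∩ Sofia: 10:00-10:45, 11:15-12:15, 12:30-13:15, 15:15-16:15.
Those are the intersection windows.
The longest is 11:15-12:15 at 60 minutes.

60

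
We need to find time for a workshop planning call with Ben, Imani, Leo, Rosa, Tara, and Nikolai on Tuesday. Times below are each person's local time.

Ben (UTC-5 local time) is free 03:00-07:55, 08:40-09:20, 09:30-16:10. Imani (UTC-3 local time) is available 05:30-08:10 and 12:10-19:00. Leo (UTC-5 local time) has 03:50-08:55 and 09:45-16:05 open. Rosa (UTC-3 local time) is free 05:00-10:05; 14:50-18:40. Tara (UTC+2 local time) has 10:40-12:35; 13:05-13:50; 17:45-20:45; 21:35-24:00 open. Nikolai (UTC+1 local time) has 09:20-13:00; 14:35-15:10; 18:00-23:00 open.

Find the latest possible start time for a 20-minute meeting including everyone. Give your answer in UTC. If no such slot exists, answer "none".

20:45

Ben in UTC: 08:00-12:55, 13:40-14:20, 14:30-21:10 (add 5h to convert from UTC-5).
Imani in UTC: 08:30-11:10, 15:10-22:00 (add 3h to convert from UTC-3).
Leo in UTC: 08:50-13:55, 14:45-21:05 (add 5h to convert from UTC-5).
Rosa in UTC: 08:00-13:05, 17:50-21:40 (add 3h to convert from UTC-3).
Tara in UTC: 08:40-10:35, 11:05-11:50, 15:45-18:45, 19:35-22:00 (subtract 2h to convert from UTC+2).
Nikolai in UTC: 08:20-12:00, 13:35-14:10, 17:00-22:00 (subtract 1h to convert from UTC+1).
Ben ∩ Imani: 08:30-11:10, 15:10-21:10.
Ben ∩ Imani ∩ Leo: 08:50-11:10, 15:10-21:05.
Ben ∩ Imani ∩ Leo ∩ Rosa: 08:50-11:10, 17:50-21:05.
Ben ∩ Imani ∩ Leo ∩ Rosa ∩ Tara: 08:50-10:35, 11:05-11:10, 17:50-18:45, 19:35-21:05.
Ben ∩ Imani ∩ Leo ∩ Rosa ∩ Tara ∩ Nikolai: 08:50-10:35, 11:05-11:10, 17:50-18:45, 19:35-21:05.
Those are the intersection windows.
The last common window of at least 20 minutes is 19:35-21:05; a 20-minute meeting can start as late as 20:45 and still end by 21:05.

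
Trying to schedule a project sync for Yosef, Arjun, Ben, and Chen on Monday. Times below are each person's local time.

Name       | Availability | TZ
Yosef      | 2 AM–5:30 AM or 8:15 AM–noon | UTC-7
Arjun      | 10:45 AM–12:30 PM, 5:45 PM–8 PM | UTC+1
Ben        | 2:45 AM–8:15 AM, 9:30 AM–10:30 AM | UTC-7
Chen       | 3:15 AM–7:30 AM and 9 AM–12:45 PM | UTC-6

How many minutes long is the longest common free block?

Yosef in UTC: 09:00-12:30, 15:15-19:00 (add 7h to convert from UTC-7).
Arjun in UTC: 09:45-11:30, 16:45-19:00 (subtract 1h to convert from UTC+1).
Ben in UTC: 09:45-15:15, 16:30-17:30 (add 7h to convert from UTC-7).
Chen in UTC: 09:15-13:30, 15:00-18:45 (add 6h to convert from UTC-6).
Yosef ∩ Arjun: 09:45-11:30, 16:45-19:00.
Yosef ∩ Arjun ∩ Ben: 09:45-11:30, 16:45-17:30.
Yosef ∩ Arjun ∩ Ben ∩ Chen: 09:45-11:30, 16:45-17:30.
So the common availability across everyone is 09:45-11:30, 16:45-17:30.
The longest is 09:45-11:30 at 105 minutes.

105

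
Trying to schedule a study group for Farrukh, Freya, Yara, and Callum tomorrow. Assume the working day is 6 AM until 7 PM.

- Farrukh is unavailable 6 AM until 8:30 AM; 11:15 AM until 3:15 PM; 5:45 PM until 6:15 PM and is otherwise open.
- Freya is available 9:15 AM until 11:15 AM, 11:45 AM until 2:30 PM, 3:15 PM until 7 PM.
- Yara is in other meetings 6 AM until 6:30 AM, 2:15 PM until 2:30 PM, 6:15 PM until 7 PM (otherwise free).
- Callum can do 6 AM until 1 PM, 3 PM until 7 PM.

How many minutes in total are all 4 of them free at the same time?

270

Farrukh free: 08:30-11:15, 15:15-17:45, 18:15-19:00 (invert busy blocks within the working day).
Freya free: 09:15-11:15, 11:45-14:30, 15:15-19:00.
Yara free: 06:30-14:15, 14:30-18:15 (invert busy blocks within the working day).
Callum free: 06:00-13:00, 15:00-19:00.
Farrukh ∩ Freya: 09:15-11:15, 15:15-17:45, 18:15-19:00.
Farrukh ∩ Freya ∩ Yara: 09:15-11:15, 15:15-17:45.
Farrukh ∩ Freya ∩ Yara ∩ Callum: 09:15-11:15, 15:15-17:45.
So the common availability across everyone is 09:15-11:15, 15:15-17:45.
Summing the common windows: 120 + 150 = 270 minutes.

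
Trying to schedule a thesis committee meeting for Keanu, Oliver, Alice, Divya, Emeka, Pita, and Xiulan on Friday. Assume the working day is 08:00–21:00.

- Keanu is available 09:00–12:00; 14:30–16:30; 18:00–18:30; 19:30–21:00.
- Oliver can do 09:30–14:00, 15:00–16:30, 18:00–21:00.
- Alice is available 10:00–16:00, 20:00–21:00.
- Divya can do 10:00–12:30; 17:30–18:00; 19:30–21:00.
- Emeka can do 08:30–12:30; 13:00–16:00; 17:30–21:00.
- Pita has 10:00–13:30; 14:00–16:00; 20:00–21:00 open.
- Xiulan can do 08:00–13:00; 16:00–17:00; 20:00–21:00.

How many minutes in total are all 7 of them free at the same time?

180

Keanu ∩ Oliver: 09:30-12:00, 15:00-16:30, 18:00-18:30, 19:30-21:00.
Keanu ∩ Oliver ∩ Alice: 10:00-12:00, 15:00-16:00, 20:00-21:00.
Keanu ∩ Oliver ∩ Alice ∩ Divya: 10:00-12:00, 20:00-21:00.
Keanu ∩ Oliver ∩ Alice ∩ Divya ∩ Emeka: 10:00-12:00, 20:00-21:00.
Keanu ∩ Oliver ∩ Alice ∩ Divya ∩ Emeka ∩ Pita: 10:00-12:00, 20:00-21:00.
Keanu ∩ Oliver ∩ Alice ∩ Divya ∩ Emeka ∩ Pita ∩ Xiulan: 10:00-12:00, 20:00-21:00.
So the common availability across everyone is 10:00-12:00, 20:00-21:00.
Summing the common windows: 120 + 60 = 180 minutes.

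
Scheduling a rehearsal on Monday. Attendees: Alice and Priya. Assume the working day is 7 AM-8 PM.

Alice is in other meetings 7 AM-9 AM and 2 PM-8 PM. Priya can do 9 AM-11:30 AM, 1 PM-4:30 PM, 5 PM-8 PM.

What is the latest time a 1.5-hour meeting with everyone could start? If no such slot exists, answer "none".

Alice free: 09:00-14:00 (invert busy blocks within the working day).
Priya free: 09:00-11:30, 13:00-16:30, 17:00-20:00.
Alice ∩ Priya: 09:00-11:30, 13:00-14:00.
The last common window of at least 90 minutes is 09:00-11:30; a 90-minute meeting can start as late as 10:00 and still end by 11:30.

10:00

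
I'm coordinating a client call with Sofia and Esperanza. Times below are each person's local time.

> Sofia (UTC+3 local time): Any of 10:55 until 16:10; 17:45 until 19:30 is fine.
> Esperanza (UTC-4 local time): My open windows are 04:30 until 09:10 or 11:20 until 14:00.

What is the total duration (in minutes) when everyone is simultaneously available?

Sofia in UTC: 07:55-13:10, 14:45-16:30 (subtract 3h to convert from UTC+3).
Esperanza in UTC: 08:30-13:10, 15:20-18:00 (add 4h to convert from UTC-4).
Sofia ∩ Esperanza: 08:30-13:10, 15:20-16:30.
Summing the common windows: 280 + 70 = 350 minutes.

350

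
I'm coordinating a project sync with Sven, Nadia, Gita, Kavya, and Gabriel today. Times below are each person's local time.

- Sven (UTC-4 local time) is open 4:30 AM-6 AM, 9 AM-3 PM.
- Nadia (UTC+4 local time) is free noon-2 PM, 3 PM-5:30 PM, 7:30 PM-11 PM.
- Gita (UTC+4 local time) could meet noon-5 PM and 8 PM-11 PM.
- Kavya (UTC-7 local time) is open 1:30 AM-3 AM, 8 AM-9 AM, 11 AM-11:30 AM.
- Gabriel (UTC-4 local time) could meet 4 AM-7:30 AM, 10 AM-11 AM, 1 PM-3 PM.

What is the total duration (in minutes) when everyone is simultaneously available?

Sven in UTC: 08:30-10:00, 13:00-19:00 (add 4h to convert from UTC-4).
Nadia in UTC: 08:00-10:00, 11:00-13:30, 15:30-19:00 (subtract 4h to convert from UTC+4).
Gita in UTC: 08:00-13:00, 16:00-19:00 (subtract 4h to convert from UTC+4).
Kavya in UTC: 08:30-10:00, 15:00-16:00, 18:00-18:30 (add 7h to convert from UTC-7).
Gabriel in UTC: 08:00-11:30, 14:00-15:00, 17:00-19:00 (add 4h to convert from UTC-4).
Sven ∩ Nadia: 08:30-10:00, 13:00-13:30, 15:30-19:00.
Sven ∩ Nadia ∩ Gita: 08:30-10:00, 16:00-19:00.
Sven ∩ Nadia ∩ Gita ∩ Kavya: 08:30-10:00, 18:00-18:30.
Sven ∩ Nadia ∩ Gita ∩ Kavya ∩ Gabriel: 08:30-10:00, 18:00-18:30.
Summing the common windows: 90 + 30 = 120 minutes.

120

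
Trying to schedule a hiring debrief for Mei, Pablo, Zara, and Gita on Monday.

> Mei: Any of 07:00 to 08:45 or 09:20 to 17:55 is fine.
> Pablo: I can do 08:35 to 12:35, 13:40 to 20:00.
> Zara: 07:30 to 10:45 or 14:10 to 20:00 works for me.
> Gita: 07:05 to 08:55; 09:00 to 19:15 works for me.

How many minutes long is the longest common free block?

Mei ∩ Pablo: 08:35-08:45, 09:20-12:35, 13:40-17:55.
Mei ∩ Pablo ∩ Zara: 08:35-08:45, 09:20-10:45, 14:10-17:55.
Mei ∩ Pablo ∩ Zara ∩ Gita: 08:35-08:45, 09:20-10:45, 14:10-17:55.
The longest is 14:10-17:55 at 225 minutes.

225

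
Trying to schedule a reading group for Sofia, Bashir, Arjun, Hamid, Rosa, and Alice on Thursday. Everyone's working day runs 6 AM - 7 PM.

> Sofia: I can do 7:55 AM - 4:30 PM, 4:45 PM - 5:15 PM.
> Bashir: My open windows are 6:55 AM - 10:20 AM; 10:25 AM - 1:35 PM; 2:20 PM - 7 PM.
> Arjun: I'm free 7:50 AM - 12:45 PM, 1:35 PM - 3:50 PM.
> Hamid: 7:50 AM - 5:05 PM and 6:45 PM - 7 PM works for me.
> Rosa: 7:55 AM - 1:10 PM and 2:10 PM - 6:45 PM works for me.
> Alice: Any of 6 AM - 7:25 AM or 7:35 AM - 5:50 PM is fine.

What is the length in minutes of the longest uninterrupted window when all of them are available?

Sofia ∩ Bashir: 07:55-10:20, 10:25-13:35, 14:20-16:30, 16:45-17:15.
Sofia ∩ Bashir ∩ Arjun: 07:55-10:20, 10:25-12:45, 14:20-15:50.
Sofia ∩ Bashir ∩ Arjun ∩ Hamid: 07:55-10:20, 10:25-12:45, 14:20-15:50.
Sofia ∩ Bashir ∩ Arjun ∩ Hamid ∩ Rosa: 07:55-10:20, 10:25-12:45, 14:20-15:50.
Sofia ∩ Bashir ∩ Arjun ∩ Hamid ∩ Rosa ∩ Alice: 07:55-10:20, 10:25-12:45, 14:20-15:50.
So the common availability across everyone is 07:55-10:20, 10:25-12:45, 14:20-15:50.
The longest is 07:55-10:20 at 145 minutes.

145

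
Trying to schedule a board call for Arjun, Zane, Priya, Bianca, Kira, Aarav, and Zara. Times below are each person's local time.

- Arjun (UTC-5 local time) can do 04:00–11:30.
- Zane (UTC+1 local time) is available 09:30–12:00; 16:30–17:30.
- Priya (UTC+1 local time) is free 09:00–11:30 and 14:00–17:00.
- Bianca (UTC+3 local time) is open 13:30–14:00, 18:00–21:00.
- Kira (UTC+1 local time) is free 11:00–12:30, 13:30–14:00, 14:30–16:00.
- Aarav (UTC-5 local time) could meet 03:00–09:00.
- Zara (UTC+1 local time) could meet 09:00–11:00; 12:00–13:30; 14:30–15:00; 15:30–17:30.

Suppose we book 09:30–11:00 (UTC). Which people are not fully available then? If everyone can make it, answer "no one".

Bianca, Kira, Priya, Zara

Arjun in UTC: 09:00-16:30 (add 5h to convert from UTC-5).
Zane in UTC: 08:30-11:00, 15:30-16:30 (subtract 1h to convert from UTC+1).
Priya in UTC: 08:00-10:30, 13:00-16:00 (subtract 1h to convert from UTC+1).
Bianca in UTC: 10:30-11:00, 15:00-18:00 (subtract 3h to convert from UTC+3).
Kira in UTC: 10:00-11:30, 12:30-13:00, 13:30-15:00 (subtract 1h to convert from UTC+1).
Aarav in UTC: 08:00-14:00 (add 5h to convert from UTC-5).
Zara in UTC: 08:00-10:00, 11:00-12:30, 13:30-14:00, 14:30-16:30 (subtract 1h to convert from UTC+1).
Arjun: free for 09:30-11:00. Zane: free for 09:30-11:00. Priya: not fully free for 09:30-11:00. Bianca: not fully free for 09:30-11:00. Kira: not fully free for 09:30-11:00. Aarav: free for 09:30-11:00. Zara: not fully free for 09:30-11:00.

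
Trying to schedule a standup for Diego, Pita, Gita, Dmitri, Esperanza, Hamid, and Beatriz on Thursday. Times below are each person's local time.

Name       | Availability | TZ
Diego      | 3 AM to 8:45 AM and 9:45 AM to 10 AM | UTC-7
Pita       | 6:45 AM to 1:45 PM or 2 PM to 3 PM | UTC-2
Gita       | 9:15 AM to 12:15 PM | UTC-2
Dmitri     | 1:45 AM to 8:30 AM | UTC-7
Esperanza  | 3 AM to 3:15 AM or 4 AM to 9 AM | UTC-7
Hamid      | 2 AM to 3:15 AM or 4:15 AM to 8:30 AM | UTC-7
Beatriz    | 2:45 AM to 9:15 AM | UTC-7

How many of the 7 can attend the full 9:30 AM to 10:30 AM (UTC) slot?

2

Diego in UTC: 10:00-15:45, 16:45-17:00 (add 7h to convert from UTC-7).
Pita in UTC: 08:45-15:45, 16:00-17:00 (add 2h to convert from UTC-2).
Gita in UTC: 11:15-14:15 (add 2h to convert from UTC-2).
Dmitri in UTC: 08:45-15:30 (add 7h to convert from UTC-7).
Esperanza in UTC: 10:00-10:15, 11:00-16:00 (add 7h to convert from UTC-7).
Hamid in UTC: 09:00-10:15, 11:15-15:30 (add 7h to convert from UTC-7).
Beatriz in UTC: 09:45-16:15 (add 7h to convert from UTC-7).
Pita and Dmitri can make the full 09:30-10:30 slot — that's 2.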